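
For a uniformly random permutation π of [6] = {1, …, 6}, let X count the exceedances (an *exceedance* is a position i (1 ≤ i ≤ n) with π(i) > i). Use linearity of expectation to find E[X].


Write X = Σ_{i=1}^{6} X_i, where X_i = 1_{π(i) > i}.
For each fixed i, π(i) is uniform over {1, …, 6} (marginal of a uniform permutation), so P[π(i) > i] = (n − i)/n. Summing: Σ_{i=1}^{6} (n − i)/n = (0 + 1 + … + 5)/6 = 6(6 − 1)/(2·6) = (6 − 1)/2.
Hence E[X] = Σ_{i=1}^{6} (6 − i)/6 = 5/2 ≈ 2.5000.

E[X] = 5/2 = 2.5000.


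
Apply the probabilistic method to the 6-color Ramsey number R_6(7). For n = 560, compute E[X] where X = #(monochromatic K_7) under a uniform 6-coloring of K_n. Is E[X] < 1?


E[X] = C(560, 7) · 6^{1 − 21} = 3300169391659920 · 6^{−20} = 3300169391659920/3656158440062976.
As a reduced fraction: E[X] = 68753528992915/76169967501312 ≈ 0.90263.
Is E[X] < 1? YES.
Since E[X] < 1, there exists a 6-coloring of K_{560} with no monochromatic K_7; hence R_6(7) > 560.

E[X] = 68753528992915/76169967501312 ≈ 0.90263; E[X] < 1, so R_6(7) > 560.


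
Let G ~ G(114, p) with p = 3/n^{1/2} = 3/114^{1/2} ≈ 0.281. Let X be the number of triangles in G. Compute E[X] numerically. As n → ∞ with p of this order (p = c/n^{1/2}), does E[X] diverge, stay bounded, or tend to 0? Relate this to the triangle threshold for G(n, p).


Number of potential triangles: C(114, 3) = 240464.
Each occurs with probability p³ ≈ (0.281)³ ≈ 2.21823e-02.
By linearity: E[X] = C(114, 3)·p³ ≈ 240464 · 2.21823e-02 ≈ 5334.044.
Since α = 1/2 < 1, p = c/n^{1/2} ≫ 1/n is above the triangle threshold p ~ 1/n. Asymptotically E[X] ~ (c³/6)·n^{3(1−α)} = (3³/6)·n^{1.5} → ∞; triangles are abundant w.h.p.

E[X] ≈ 5334.044; in regime p = Θ(1/n^{1/2}) E[X] diverges (above the triangle threshold p ~ 1/n).


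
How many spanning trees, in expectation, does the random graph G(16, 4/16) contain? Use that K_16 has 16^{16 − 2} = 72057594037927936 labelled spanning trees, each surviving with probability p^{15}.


K_16 has 16^{16 − 2} = 72057594037927936 labelled spanning trees.
For each such spanning tree H, let X_H = 1 if all 15 edges of H are present in G. Then P[X_H = 1] = p^{15} = (1/4)^{15} = 1/1073741824.
By linearity: E[X] = Σ_H E[X_H] = 72057594037927936 · p^{15} = 72057594037927936 · 1/1073741824 = 67108864.
Numerically: E[X] ≈ 6.7109e+07.

E[X] = 72057594037927936 · (1/4)^{15} = 67108864 ≈ 6.7109e+07.


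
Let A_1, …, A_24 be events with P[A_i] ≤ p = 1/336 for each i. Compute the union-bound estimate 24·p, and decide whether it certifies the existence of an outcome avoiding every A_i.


Union bound: P[∪_{i=1}^{24} A_i] ≤ Σ_i P[A_i] ≤ 24·p = 24·(1/336) = 1/14.
Numerically: 1/14 ≈ 0.0714286.
Is 1/14 < 1? YES.
Since P[∪ A_i] ≤ 1/14 < 1, the complement has P[∩ A_i^c] ≥ 1 − 1/14 = 13/14 > 0, so some outcome avoids every A_i.

24·p = 1/14 ≈ 0.0714286; existence CERTIFIED by the union bound.


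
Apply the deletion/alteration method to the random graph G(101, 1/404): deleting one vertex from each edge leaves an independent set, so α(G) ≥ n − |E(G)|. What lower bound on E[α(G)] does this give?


E[|E(G)|] = C(101, 2)·p = 5050 · (1/404) = 25/2.
E[α(G)] ≥ n − E[|E(G)|] = 101 − 25/2 = 177/2.
Numerically: ≈ 88.50000.
(This is only a lower bound; the true E[α(G)] may be larger.)

E[α(G)] ≥ 177/2 ≈ 88.50000.


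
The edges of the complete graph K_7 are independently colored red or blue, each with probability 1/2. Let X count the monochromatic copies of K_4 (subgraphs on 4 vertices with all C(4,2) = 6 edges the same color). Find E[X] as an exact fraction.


Let X = Σ_S X_S over the C(7, 4) = 35 subsets S of size 4, where X_S = 1 if the K_4 on S is monochromatic.
For a fixed S, the K_4 on S has C(4, 2) = 6 edges. P[all 6 edges red] = (1/2)^6, and likewise for blue, so P[monochromatic] = 2·(1/2)^6 = 2^{1 − 6} = 1/32.
Summing: E[X] = C(7, 4) · 2^{1 − 6} = 35 · 1/32 = 35/32.
Numerically: E[X] ≈ 1.0938.

E[X] = C(7,4)·2^(1−C(4,2)) = 35/32 ≈ 1.0938.


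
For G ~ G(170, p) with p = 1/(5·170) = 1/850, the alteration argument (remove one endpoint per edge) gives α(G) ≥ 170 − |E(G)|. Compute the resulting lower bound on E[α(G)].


E[|E(G)|] = C(170, 2)·p = 14365 · (1/850) = 169/10.
E[α(G)] ≥ n − E[|E(G)|] = 170 − 169/10 = 1531/10.
Numerically: ≈ 153.100.
(This is only a lower bound; the true E[α(G)] may be larger.)

E[α(G)] ≥ 1531/10 ≈ 153.100.


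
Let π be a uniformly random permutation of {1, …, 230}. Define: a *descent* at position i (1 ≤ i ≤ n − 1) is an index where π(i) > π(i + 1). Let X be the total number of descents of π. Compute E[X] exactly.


Write X = Σ X_I over i = 1, …, 229, with X_I the indicator of one descent.
There are 229 indicators.
For each fixed i, the pair (π(i), π(i+1)) is a uniformly random ordered pair of distinct values from {1, …, 230}; by symmetry P[π(i) > π(i+1)] = 1/2.
By linearity: E[X] = 229 · (1/2) = (230 − 1) · (1/2) = 229/2 ≈ 114.500000.

E[X] = 229/2 = 114.500000.


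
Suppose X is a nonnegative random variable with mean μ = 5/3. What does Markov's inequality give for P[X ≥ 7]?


μ = E[X] = 5/3, a = 7.
Markov: P[X ≥ 7] ≤ μ/a = (5/3)/7 = 5/21.
Numerically: ≈ 0.238.
(Since a = 7 > μ = 1.667, the bound 5/21 is < 1 and informative.)

P[X ≥ 7] ≤ 5/21 ≈ 0.238.


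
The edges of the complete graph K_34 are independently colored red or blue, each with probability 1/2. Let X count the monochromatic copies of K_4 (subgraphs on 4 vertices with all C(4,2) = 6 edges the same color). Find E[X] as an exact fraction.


Let X = Σ_S X_S over the C(34, 4) = 46376 subsets S of size 4, where X_S = 1 if the K_4 on S is monochromatic.
For a fixed S, the K_4 on S has C(4, 2) = 6 edges. P[all 6 edges red] = (1/2)^6, and likewise for blue, so P[monochromatic] = 2·(1/2)^6 = 2^{1 − 6} = 1/32.
By linearity: E[X] = C(34, 4) · 2^{1 − 6} = 46376 · 1/32 = 5797/4.
Numerically: E[X] ≈ 1449.250.

E[X] = C(34,4)·2^(1−C(4,2)) = 5797/4 ≈ 1449.250.


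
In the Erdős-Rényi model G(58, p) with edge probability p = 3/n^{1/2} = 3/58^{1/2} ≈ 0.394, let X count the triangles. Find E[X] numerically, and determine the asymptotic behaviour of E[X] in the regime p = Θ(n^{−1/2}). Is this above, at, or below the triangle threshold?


Number of potential triangles: C(58, 3) = 30856.
Each occurs with probability p³ ≈ (0.394)³ ≈ 6.11254e-02.
By linearity: E[X] = C(58, 3)·p³ ≈ 30856 · 6.11254e-02 ≈ 1886.086.
Since α = 1/2 < 1, p = c/n^{1/2} ≫ 1/n is above the triangle threshold p ~ 1/n. Asymptotically E[X] ~ (c³/6)·n^{3(1−α)} = (3³/6)·n^{1.5} → ∞; triangles are abundant w.h.p.

E[X] ≈ 1886.086; in regime p = Θ(1/n^{1/2}) E[X] diverges (above the triangle threshold p ~ 1/n).


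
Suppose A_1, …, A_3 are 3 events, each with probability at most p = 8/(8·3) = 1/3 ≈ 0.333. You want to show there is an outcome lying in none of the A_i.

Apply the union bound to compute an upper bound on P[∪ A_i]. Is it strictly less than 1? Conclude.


Union bound: P[∪_{i=1}^{3} A_i] ≤ Σ_i P[A_i] ≤ 3·p = 3·(1/3) = 1.
Numerically: 1 ≈ 1.000.
Is 1 < 1? NO.
Since the bound 1 is ≥ 1, the union bound is uninformative here; it does NOT by itself certify existence.

3·p = 1 ≈ 1.000; existence NOT certified by the union bound.


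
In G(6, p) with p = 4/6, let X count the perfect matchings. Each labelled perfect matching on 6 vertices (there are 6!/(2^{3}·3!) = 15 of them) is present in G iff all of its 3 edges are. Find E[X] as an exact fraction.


K_6 has 6!/(2^{3}·3!) = 15 labelled perfect matchings.
For each such perfect matching H, let X_H = 1 if all 3 edges of H are present in G. Then P[X_H = 1] = p^{3} = (2/3)^{3} = 8/27.
By linearity of expectation: E[X] = Σ_H E[X_H] = 15 · p^{3} = 15 · 8/27 = 40/9.
Numerically: E[X] ≈ 4.44.

E[X] = 15 · (2/3)^{3} = 40/9 ≈ 4.44.


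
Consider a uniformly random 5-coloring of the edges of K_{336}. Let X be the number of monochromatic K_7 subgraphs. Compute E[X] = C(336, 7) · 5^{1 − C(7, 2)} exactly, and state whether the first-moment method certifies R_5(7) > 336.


E[X] = C(336, 7) · 5^{1 − 21} = 90079147136880 · 5^{−20} = 90079147136880/95367431640625.
As a reduced fraction: E[X] = 18015829427376/19073486328125 ≈ 0.944548.
Is E[X] < 1? YES.
Since E[X] < 1, there exists a 5-coloring of K_{336} with no monochromatic K_7; hence R_5(7) > 336.

E[X] = 18015829427376/19073486328125 ≈ 0.944548; E[X] < 1, so R_5(7) > 336.


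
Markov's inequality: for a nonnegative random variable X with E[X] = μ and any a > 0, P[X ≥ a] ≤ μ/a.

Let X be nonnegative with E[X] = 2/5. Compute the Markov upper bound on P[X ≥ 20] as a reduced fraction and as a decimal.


μ = E[X] = 2/5, a = 20.
Markov: P[X ≥ 20] ≤ μ/a = (2/5)/20 = 1/50.
Numerically: ≈ 0.020.
(Since a = 20 > μ = 0.400, the bound 1/50 is < 1 and informative.)

P[X ≥ 20] ≤ 1/50 ≈ 0.020.


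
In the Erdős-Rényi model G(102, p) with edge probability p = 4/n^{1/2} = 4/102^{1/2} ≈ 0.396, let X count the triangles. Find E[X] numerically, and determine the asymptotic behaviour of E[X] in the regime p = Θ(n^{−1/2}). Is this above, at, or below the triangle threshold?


Number of potential triangles: C(102, 3) = 171700.
Each occurs with probability p³ ≈ (0.396)³ ≈ 6.21269e-02.
By linearity: E[X] = C(102, 3)·p³ ≈ 171700 · 6.21269e-02 ≈ 10667.190.
Since α = 1/2 < 1, p = c/n^{1/2} ≫ 1/n is above the triangle threshold p ~ 1/n. Asymptotically E[X] ~ (c³/6)·n^{3(1−α)} = (4³/6)·n^{1.5} → ∞; triangles are abundant w.h.p.

E[X] ≈ 10667.190; in regime p = Θ(1/n^{1/2}) E[X] diverges (above the triangle threshold p ~ 1/n).


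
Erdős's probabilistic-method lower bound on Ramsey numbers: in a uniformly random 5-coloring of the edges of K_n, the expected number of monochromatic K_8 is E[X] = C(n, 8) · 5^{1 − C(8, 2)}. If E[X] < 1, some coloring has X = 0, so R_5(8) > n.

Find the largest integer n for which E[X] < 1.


We need C(n, 8) · 5^{1 − 28} < 1, i.e. C(n, 8) < 5^{28 − 1} = 7450580596923828125.
Check values of n near the boundary:
  n = 860: C(860, 8) = 7182671140665308145; 7182671140665308145 < 7450580596923828125? YES
  n = 861: C(861, 8) = 7250034996615275865; 7250034996615275865 < 7450580596923828125? YES
  n = 862: C(862, 8) = 7317951015318931845; 7317951015318931845 < 7450580596923828125? YES
  n = 863: C(863, 8) = 7386423071602617757; 7386423071602617757 < 7450580596923828125? YES
  n = 864: C(864, 8) = 7455455062926006708; 7455455062926006708 < 7450580596923828125? NO
  n = 865: C(865, 8) = 7525050909487743060; 7525050909487743060 < 7450580596923828125? NO
The largest n with C(n, 8) < 7450580596923828125 is n = 863 (where E[X] = 7386423071602617757/7450580596923828125 ≈ 0.991389). Hence R_5(8) > 863, i.e. R_5(8) ≥ 864.

Largest n = 863; hence R_5(8) > 863.


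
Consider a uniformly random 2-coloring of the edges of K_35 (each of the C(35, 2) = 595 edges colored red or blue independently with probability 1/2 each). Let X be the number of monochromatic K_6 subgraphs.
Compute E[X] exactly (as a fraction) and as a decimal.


Let X = Σ_S X_S over the C(35, 6) = 1623160 subsets S of size 6, where X_S = 1 if the K_6 on S is monochromatic.
For a fixed S, the K_6 on S has C(6, 2) = 15 edges. P[all 15 edges red] = (1/2)^15, and likewise for blue, so P[monochromatic] = 2·(1/2)^15 = 2^{1 − 15} = 1/16384.
By linearity of expectation: E[X] = C(35, 6) · 2^{1 − 15} = 1623160 · 1/16384 = 202895/2048.
Numerically: E[X] ≈ 99.06982.

E[X] = C(35,6)·2^(1−C(6,2)) = 202895/2048 ≈ 99.06982.


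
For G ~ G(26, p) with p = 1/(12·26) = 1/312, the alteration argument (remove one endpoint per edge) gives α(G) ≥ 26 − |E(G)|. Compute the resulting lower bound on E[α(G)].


E[|E(G)|] = C(26, 2)·p = 325 · (1/312) = 25/24.
E[α(G)] ≥ n − E[|E(G)|] = 26 − 25/24 = 599/24.
Numerically: ≈ 24.958333.
(This is only a lower bound; the true E[α(G)] may be larger.)

E[α(G)] ≥ 599/24 ≈ 24.958333.


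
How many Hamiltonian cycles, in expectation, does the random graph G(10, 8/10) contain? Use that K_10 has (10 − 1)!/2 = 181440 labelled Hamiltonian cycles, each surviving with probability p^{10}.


K_10 has (10 − 1)!/2 = 181440 labelled Hamiltonian cycles.
For each such Hamiltonian cycle H, let X_H = 1 if all 10 edges of H are present in G. Then P[X_H = 1] = p^{10} = (4/5)^{10} = 1048576/9765625.
By linearity: E[X] = Σ_H E[X_H] = 181440 · p^{10} = 181440 · 1048576/9765625 = 38050725888/1953125.
Numerically: E[X] ≈ 19482.

E[X] = 181440 · (4/5)^{10} = 38050725888/1953125 ≈ 19482.


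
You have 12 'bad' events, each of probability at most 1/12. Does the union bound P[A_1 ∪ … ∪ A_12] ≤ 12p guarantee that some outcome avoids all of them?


Union bound: P[∪_{i=1}^{12} A_i] ≤ Σ_i P[A_i] ≤ 12·p = 12·(1/12) = 1.
Numerically: 1 ≈ 1.000000.
Is 1 < 1? NO.
Since the bound 1 is ≥ 1, the union bound is uninformative here; it does NOT by itself certify existence.

12·p = 1 ≈ 1.000000; existence NOT certified by the union bound.


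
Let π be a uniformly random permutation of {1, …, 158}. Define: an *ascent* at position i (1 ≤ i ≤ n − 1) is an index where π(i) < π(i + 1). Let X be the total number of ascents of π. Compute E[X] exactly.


Write X = Σ X_I over i = 1, …, 157, with X_I the indicator of one ascent.
There are 157 indicators.
For each fixed i, the pair (π(i), π(i+1)) is a uniformly random ordered pair of distinct values from {1, …, 158}; by symmetry P[π(i) < π(i+1)] = 1/2.
By linearity: E[X] = 157 · (1/2) = (158 − 1) · (1/2) = 157/2 ≈ 78.5000.

E[X] = 157/2 = 78.5000.


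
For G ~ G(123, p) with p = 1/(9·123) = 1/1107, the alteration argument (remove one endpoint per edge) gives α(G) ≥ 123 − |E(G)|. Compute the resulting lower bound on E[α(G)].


E[|E(G)|] = C(123, 2)·p = 7503 · (1/1107) = 61/9.
E[α(G)] ≥ n − E[|E(G)|] = 123 − 61/9 = 1046/9.
Numerically: ≈ 116.2222.
(This is only a lower bound; the true E[α(G)] may be larger.)

E[α(G)] ≥ 1046/9 ≈ 116.2222.


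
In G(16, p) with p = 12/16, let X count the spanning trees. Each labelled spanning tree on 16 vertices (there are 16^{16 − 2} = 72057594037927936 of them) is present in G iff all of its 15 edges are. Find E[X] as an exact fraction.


K_16 has 16^{16 − 2} = 72057594037927936 labelled spanning trees.
For each such spanning tree H, let X_H = 1 if all 15 edges of H are present in G. Then P[X_H = 1] = p^{15} = (3/4)^{15} = 14348907/1073741824.
By linearity: E[X] = Σ_H E[X_H] = 72057594037927936 · p^{15} = 72057594037927936 · 14348907/1073741824 = 962938848411648.
Numerically: E[X] ≈ 9.629e+14.

E[X] = 72057594037927936 · (3/4)^{15} = 962938848411648 ≈ 9.629e+14.


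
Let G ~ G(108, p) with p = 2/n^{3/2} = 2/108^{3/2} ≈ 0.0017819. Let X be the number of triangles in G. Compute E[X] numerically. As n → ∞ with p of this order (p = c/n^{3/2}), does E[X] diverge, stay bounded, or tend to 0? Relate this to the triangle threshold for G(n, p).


Number of potential triangles: C(108, 3) = 204156.
Each occurs with probability p³ ≈ (0.0017819)³ ≈ 5.6582624e-09.
By linearity: E[X] = C(108, 3)·p³ ≈ 204156 · 5.6582624e-09 ≈ 0.00116.
Since α = 3/2 > 1, p = c/n^{3/2} = o(1/n) is below the triangle threshold p ~ 1/n. Asymptotically E[X] ~ (c³/6)·n^{3(1−α)} = (2³/6)·n^{-1.5} → 0, so by Markov's inequality G has no triangles w.h.p.

E[X] ≈ 0.00116; in regime p = Θ(1/n^{3/2}) E[X] tends to 0 (below the triangle threshold p ~ 1/n).


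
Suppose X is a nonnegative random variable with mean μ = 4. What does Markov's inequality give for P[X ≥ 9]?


μ = E[X] = 4, a = 9.
Markov: P[X ≥ 9] ≤ μ/a = (4)/9 = 4/9.
Numerically: ≈ 0.444.
(Since a = 9 > μ = 4.000, the bound 4/9 is < 1 and informative.)

P[X ≥ 9] ≤ 4/9 ≈ 0.444.


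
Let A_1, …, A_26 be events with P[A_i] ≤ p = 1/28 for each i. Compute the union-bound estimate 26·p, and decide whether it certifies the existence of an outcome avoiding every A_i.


Union bound: P[∪_{i=1}^{26} A_i] ≤ Σ_i P[A_i] ≤ 26·p = 26·(1/28) = 13/14.
Numerically: 13/14 ≈ 0.92857.
Is 13/14 < 1? YES.
Since P[∪ A_i] ≤ 13/14 < 1, the complement has P[∩ A_i^c] ≥ 1 − 13/14 = 1/14 > 0, so some outcome avoids every A_i.

26·p = 13/14 ≈ 0.92857; existence CERTIFIED by the union bound.


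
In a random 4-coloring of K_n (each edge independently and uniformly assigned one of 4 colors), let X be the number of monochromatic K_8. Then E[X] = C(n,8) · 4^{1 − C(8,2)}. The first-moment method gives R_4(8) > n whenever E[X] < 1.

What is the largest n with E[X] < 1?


We need C(n, 8) · 4^{1 − 28} < 1, i.e. C(n, 8) < 4^{28 − 1} = 18014398509481984.
Check values of n near the boundary:
  n = 404: C(404, 8) = 16415071523485570; 16415071523485570 < 18014398509481984? YES
  n = 405: C(405, 8) = 16745853821188050; 16745853821188050 < 18014398509481984? YES
  n = 406: C(406, 8) = 17082453897995850; 17082453897995850 < 18014398509481984? YES
  n = 407: C(407, 8) = 17424959239309050; 17424959239309050 < 18014398509481984? YES
  n = 408: C(408, 8) = 17773458424095231; 17773458424095231 < 18014398509481984? YES
  n = 409: C(409, 8) = 18128041135797879; 18128041135797879 < 18014398509481984? NO
The largest n with C(n, 8) < 18014398509481984 is n = 408 (where E[X] = 17773458424095231/18014398509481984 ≈ 0.9866). Hence R_4(8) > 408, i.e. R_4(8) ≥ 409.

Largest n = 408; hence R_4(8) > 408.


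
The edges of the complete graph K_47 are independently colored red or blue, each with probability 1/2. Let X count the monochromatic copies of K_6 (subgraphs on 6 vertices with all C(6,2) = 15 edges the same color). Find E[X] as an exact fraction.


Let X = Σ_S X_S over the C(47, 6) = 10737573 subsets S of size 6, where X_S = 1 if the K_6 on S is monochromatic.
For a fixed S, the K_6 on S has C(6, 2) = 15 edges. P[all 15 edges red] = (1/2)^15, and likewise for blue, so P[monochromatic] = 2·(1/2)^15 = 2^{1 − 15} = 1/16384.
By linearity of expectation: E[X] = C(47, 6) · 2^{1 − 15} = 10737573 · 1/16384 = 10737573/16384.
Numerically: E[X] ≈ 655.369446.

E[X] = C(47,6)·2^(1−C(6,2)) = 10737573/16384 ≈ 655.369446.


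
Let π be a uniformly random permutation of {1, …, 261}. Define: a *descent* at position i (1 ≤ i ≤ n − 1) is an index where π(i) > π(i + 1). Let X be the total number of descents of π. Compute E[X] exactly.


Write X = Σ X_I over i = 1, …, 260, with X_I the indicator of one descent.
There are 260 indicators.
For each fixed i, the pair (π(i), π(i+1)) is a uniformly random ordered pair of distinct values from {1, …, 261}; by symmetry P[π(i) > π(i+1)] = 1/2.
By linearity: E[X] = 260 · (1/2) = (261 − 1) · (1/2) = 130 ≈ 130.000.

E[X] = 130 = 130.000.


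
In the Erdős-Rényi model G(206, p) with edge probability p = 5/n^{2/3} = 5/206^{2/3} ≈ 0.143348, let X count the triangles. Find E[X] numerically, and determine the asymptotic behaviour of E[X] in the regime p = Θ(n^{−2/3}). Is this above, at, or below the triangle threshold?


Number of potential triangles: C(206, 3) = 1435820.
Each occurs with probability p³ ≈ (0.143348)³ ≈ 2.94561222e-03.
By linearity: E[X] = C(206, 3)·p³ ≈ 1435820 · 2.94561222e-03 ≈ 4229.368932.
Since α = 2/3 < 1, p = c/n^{2/3} ≫ 1/n is above the triangle threshold p ~ 1/n. Asymptotically E[X] ~ (c³/6)·n^{3(1−α)} = (5³/6)·n^{1} → ∞; triangles are abundant w.h.p.

E[X] ≈ 4229.368932; in regime p = Θ(1/n^{2/3}) E[X] diverges (above the triangle threshold p ~ 1/n).


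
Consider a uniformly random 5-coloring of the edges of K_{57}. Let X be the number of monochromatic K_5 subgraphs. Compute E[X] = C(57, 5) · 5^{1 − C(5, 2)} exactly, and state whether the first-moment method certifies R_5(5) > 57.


E[X] = C(57, 5) · 5^{1 − 10} = 4187106 · 5^{−9} = 4187106/1953125.
As a reduced fraction: E[X] = 4187106/1953125 ≈ 2.1438.
Is E[X] < 1? NO.
Since E[X] ≥ 1, the first-moment bound is inconclusive at n = 57; it does NOT by itself certify R_5(5) > 57.

E[X] = 4187106/1953125 ≈ 2.1438; E[X] ≥ 1; first-moment method inconclusive here.


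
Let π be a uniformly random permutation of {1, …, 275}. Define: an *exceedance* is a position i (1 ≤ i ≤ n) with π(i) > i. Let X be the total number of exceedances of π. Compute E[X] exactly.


Write X = Σ_{i=1}^{275} X_i, where X_i = 1_{π(i) > i}.
For each fixed i, π(i) is uniform over {1, …, 275} (marginal of a uniform permutation), so P[π(i) > i] = (n − i)/n. Summing: Σ_{i=1}^{275} (n − i)/n = (0 + 1 + … + 274)/275 = 275(275 − 1)/(2·275) = (275 − 1)/2.
Hence E[X] = Σ_{i=1}^{275} (275 − i)/275 = 137 ≈ 137.000.

E[X] = 137 = 137.000.


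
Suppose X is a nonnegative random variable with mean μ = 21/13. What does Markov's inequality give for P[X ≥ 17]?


μ = E[X] = 21/13, a = 17.
Markov: P[X ≥ 17] ≤ μ/a = (21/13)/17 = 21/221.
Numerically: ≈ 0.095023.
(Since a = 17 > μ = 1.615385, the bound 21/221 is < 1 and informative.)

P[X ≥ 17] ≤ 21/221 ≈ 0.095023.


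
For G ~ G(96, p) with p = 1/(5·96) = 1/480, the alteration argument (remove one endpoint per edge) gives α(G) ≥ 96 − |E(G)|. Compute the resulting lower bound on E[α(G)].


E[|E(G)|] = C(96, 2)·p = 4560 · (1/480) = 19/2.
E[α(G)] ≥ n − E[|E(G)|] = 96 − 19/2 = 173/2.
Numerically: ≈ 86.500000.
(This is only a lower bound; the true E[α(G)] may be larger.)

E[α(G)] ≥ 173/2 ≈ 86.500000.


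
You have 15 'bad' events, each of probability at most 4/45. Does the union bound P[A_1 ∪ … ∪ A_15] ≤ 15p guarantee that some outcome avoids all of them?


Union bound: P[∪_{i=1}^{15} A_i] ≤ Σ_i P[A_i] ≤ 15·p = 15·(4/45) = 4/3.
Numerically: 4/3 ≈ 1.3333.
Is 4/3 < 1? NO.
Since the bound 4/3 is ≥ 1, the union bound is uninformative here; it does NOT by itself certify existence.

15·p = 4/3 ≈ 1.3333; existence NOT certified by the union bound.


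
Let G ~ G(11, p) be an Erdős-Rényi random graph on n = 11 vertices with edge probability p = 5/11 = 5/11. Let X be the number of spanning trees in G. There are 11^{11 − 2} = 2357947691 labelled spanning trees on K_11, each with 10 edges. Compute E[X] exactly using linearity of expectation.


K_11 has 11^{11 − 2} = 2357947691 labelled spanning trees.
For each such spanning tree H, let X_H = 1 if all 10 edges of H are present in G. Then P[X_H = 1] = p^{10} = (5/11)^{10} = 9765625/25937424601.
By linearity: E[X] = Σ_H E[X_H] = 2357947691 · p^{10} = 2357947691 · 9765625/25937424601 = 9765625/11.
Numerically: E[X] ≈ 8.8778e+05.

E[X] = 2357947691 · (5/11)^{10} = 9765625/11 ≈ 8.8778e+05.


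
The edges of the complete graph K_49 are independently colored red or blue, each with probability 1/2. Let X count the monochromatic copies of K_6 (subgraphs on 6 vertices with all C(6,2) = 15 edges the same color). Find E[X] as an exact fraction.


Let X = Σ_S X_S over the C(49, 6) = 13983816 subsets S of size 6, where X_S = 1 if the K_6 on S is monochromatic.
For a fixed S, the K_6 on S has C(6, 2) = 15 edges. P[all 15 edges red] = (1/2)^15, and likewise for blue, so P[monochromatic] = 2·(1/2)^15 = 2^{1 − 15} = 1/16384.
By linearity of expectation: E[X] = C(49, 6) · 2^{1 − 15} = 13983816 · 1/16384 = 1747977/2048.
Numerically: E[X] ≈ 853.5044.

E[X] = C(49,6)·2^(1−C(6,2)) = 1747977/2048 ≈ 853.5044.


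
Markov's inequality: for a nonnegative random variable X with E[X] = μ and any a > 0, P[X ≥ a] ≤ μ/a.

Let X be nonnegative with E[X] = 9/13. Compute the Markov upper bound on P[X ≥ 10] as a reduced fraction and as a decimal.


μ = E[X] = 9/13, a = 10.
Markov: P[X ≥ 10] ≤ μ/a = (9/13)/10 = 9/130.
Numerically: ≈ 0.069231.
(Since a = 10 > μ = 0.692308, the bound 9/130 is < 1 and informative.)

P[X ≥ 10] ≤ 9/130 ≈ 0.069231.


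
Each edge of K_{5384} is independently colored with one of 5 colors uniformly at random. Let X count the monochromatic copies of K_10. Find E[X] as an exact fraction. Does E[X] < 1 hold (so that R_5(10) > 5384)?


E[X] = C(5384, 10) · 5^{1 − 45} = 5593137120741932124090737609600 · 5^{−44} = 5593137120741932124090737609600/5684341886080801486968994140625.
As a reduced fraction: E[X] = 223725484829677284963629504384/227373675443232059478759765625 ≈ 0.9840.
Is E[X] < 1? YES.
Since E[X] < 1, there exists a 5-coloring of K_{5384} with no monochromatic K_10; hence R_5(10) > 5384.

E[X] = 223725484829677284963629504384/227373675443232059478759765625 ≈ 0.9840; E[X] < 1, so R_5(10) > 5384.


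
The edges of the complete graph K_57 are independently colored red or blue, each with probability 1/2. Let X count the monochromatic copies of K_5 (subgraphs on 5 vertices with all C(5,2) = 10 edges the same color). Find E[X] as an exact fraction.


Let X = Σ_S X_S over the C(57, 5) = 4187106 subsets S of size 5, where X_S = 1 if the K_5 on S is monochromatic.
For a fixed S, the K_5 on S has C(5, 2) = 10 edges. P[all 10 edges red] = (1/2)^10, and likewise for blue, so P[monochromatic] = 2·(1/2)^10 = 2^{1 − 10} = 1/512.
By linearity: E[X] = C(57, 5) · 2^{1 − 10} = 4187106 · 1/512 = 2093553/256.
Numerically: E[X] ≈ 8177.941406.

E[X] = C(57,5)·2^(1−C(5,2)) = 2093553/256 ≈ 8177.941406.


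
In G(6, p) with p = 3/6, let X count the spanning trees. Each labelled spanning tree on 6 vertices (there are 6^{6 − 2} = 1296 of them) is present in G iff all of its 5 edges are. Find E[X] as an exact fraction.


K_6 has 6^{6 − 2} = 1296 labelled spanning trees.
For each such spanning tree H, let X_H = 1 if all 5 edges of H are present in G. Then P[X_H = 1] = p^{5} = (1/2)^{5} = 1/32.
Summing the indicators: E[X] = Σ_H E[X_H] = 1296 · p^{5} = 1296 · 1/32 = 81/2.
Numerically: E[X] ≈ 40.5.

E[X] = 1296 · (1/2)^{5} = 81/2 ≈ 40.5.


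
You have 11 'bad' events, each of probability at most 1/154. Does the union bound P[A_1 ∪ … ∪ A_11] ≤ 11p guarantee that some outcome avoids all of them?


Union bound: P[∪_{i=1}^{11} A_i] ≤ Σ_i P[A_i] ≤ 11·p = 11·(1/154) = 1/14.
Numerically: 1/14 ≈ 0.07143.
Is 1/14 < 1? YES.
Since P[∪ A_i] ≤ 1/14 < 1, the complement has P[∩ A_i^c] ≥ 1 − 1/14 = 13/14 > 0, so some outcome avoids every A_i.

11·p = 1/14 ≈ 0.07143; existence CERTIFIED by the union bound.


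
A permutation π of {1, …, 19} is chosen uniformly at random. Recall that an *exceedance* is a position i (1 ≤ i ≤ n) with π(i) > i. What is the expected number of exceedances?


Write X = Σ_{i=1}^{19} X_i, where X_i = 1_{π(i) > i}.
For each fixed i, π(i) is uniform over {1, …, 19} (marginal of a uniform permutation), so P[π(i) > i] = (n − i)/n. Summing: Σ_{i=1}^{19} (n − i)/n = (0 + 1 + … + 18)/19 = 19(19 − 1)/(2·19) = (19 − 1)/2.
Hence E[X] = Σ_{i=1}^{19} (19 − i)/19 = 9 ≈ 9.000000.

E[X] = 9 = 9.000000.


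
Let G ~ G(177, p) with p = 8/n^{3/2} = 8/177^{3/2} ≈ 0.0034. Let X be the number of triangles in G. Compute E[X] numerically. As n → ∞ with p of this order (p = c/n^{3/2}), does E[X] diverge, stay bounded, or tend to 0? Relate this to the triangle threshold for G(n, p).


Number of potential triangles: C(177, 3) = 908600.
Each occurs with probability p³ ≈ (0.0034)³ ≈ 3.92094e-08.
By linearity: E[X] = C(177, 3)·p³ ≈ 908600 · 3.92094e-08 ≈ 0.036.
Since α = 3/2 > 1, p = c/n^{3/2} = o(1/n) is below the triangle threshold p ~ 1/n. Asymptotically E[X] ~ (c³/6)·n^{3(1−α)} = (8³/6)·n^{-1.5} → 0, so by Markov's inequality G has no triangles w.h.p.

E[X] ≈ 0.036; in regime p = Θ(1/n^{3/2}) E[X] tends to 0 (below the triangle threshold p ~ 1/n).


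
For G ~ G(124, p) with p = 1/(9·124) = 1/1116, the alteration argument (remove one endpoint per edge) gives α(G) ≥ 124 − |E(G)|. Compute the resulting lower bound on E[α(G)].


E[|E(G)|] = C(124, 2)·p = 7626 · (1/1116) = 41/6.
E[α(G)] ≥ n − E[|E(G)|] = 124 − 41/6 = 703/6.
Numerically: ≈ 117.167.
(This is only a lower bound; the true E[α(G)] may be larger.)

E[α(G)] ≥ 703/6 ≈ 117.167.


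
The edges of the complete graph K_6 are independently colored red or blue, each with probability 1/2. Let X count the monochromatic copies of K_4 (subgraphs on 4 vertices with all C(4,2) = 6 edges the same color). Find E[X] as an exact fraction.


Let X = Σ_S X_S over the C(6, 4) = 15 subsets S of size 4, where X_S = 1 if the K_4 on S is monochromatic.
For a fixed S, the K_4 on S has C(4, 2) = 6 edges. P[all 6 edges red] = (1/2)^6, and likewise for blue, so P[monochromatic] = 2·(1/2)^6 = 2^{1 − 6} = 1/32.
By linearity of expectation: E[X] = C(6, 4) · 2^{1 − 6} = 15 · 1/32 = 15/32.
Numerically: E[X] ≈ 0.46875.

E[X] = C(6,4)·2^(1−C(4,2)) = 15/32 ≈ 0.46875.


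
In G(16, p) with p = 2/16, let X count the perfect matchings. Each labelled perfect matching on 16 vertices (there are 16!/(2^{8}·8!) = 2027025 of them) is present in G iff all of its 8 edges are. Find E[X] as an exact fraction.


K_16 has 16!/(2^{8}·8!) = 2027025 labelled perfect matchings.
For each such perfect matching H, let X_H = 1 if all 8 edges of H are present in G. Then P[X_H = 1] = p^{8} = (1/8)^{8} = 1/16777216.
Summing the indicators: E[X] = Σ_H E[X_H] = 2027025 · p^{8} = 2027025 · 1/16777216 = 2027025/16777216.
Numerically: E[X] ≈ 0.1208.

E[X] = 2027025 · (1/8)^{8} = 2027025/16777216 ≈ 0.1208.


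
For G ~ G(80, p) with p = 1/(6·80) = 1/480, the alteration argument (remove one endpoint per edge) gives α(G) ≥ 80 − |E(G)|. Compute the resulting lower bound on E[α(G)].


E[|E(G)|] = C(80, 2)·p = 3160 · (1/480) = 79/12.
E[α(G)] ≥ n − E[|E(G)|] = 80 − 79/12 = 881/12.
Numerically: ≈ 73.417.
(This is only a lower bound; the true E[α(G)] may be larger.)

E[α(G)] ≥ 881/12 ≈ 73.417.


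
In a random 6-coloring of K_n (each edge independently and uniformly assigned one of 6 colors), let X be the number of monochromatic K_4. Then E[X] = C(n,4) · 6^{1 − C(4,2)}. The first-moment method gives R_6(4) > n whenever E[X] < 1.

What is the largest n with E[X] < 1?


We need C(n, 4) · 6^{1 − 6} < 1, i.e. C(n, 4) < 6^{6 − 1} = 7776.
Check values of n near the boundary:
  n = 16: C(16, 4) = 1820; 1820 < 7776? YES
  n = 17: C(17, 4) = 2380; 2380 < 7776? YES
  n = 18: C(18, 4) = 3060; 3060 < 7776? YES
  n = 19: C(19, 4) = 3876; 3876 < 7776? YES
  n = 20: C(20, 4) = 4845; 4845 < 7776? YES
  n = 21: C(21, 4) = 5985; 5985 < 7776? YES
  n = 22: C(22, 4) = 7315; 7315 < 7776? YES
  n = 23: C(23, 4) = 8855; 8855 < 7776? NO
The largest n with C(n, 4) < 7776 is n = 22 (where E[X] = 7315/7776 ≈ 0.9407150). Hence R_6(4) > 22, i.e. R_6(4) ≥ 23.

Largest n = 22; hence R_6(4) > 22.


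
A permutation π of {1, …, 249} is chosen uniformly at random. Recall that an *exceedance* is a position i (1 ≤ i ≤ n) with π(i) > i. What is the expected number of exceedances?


Write X = Σ_{i=1}^{249} X_i, where X_i = 1_{π(i) > i}.
For each fixed i, π(i) is uniform over {1, …, 249} (marginal of a uniform permutation), so P[π(i) > i] = (n − i)/n. Summing: Σ_{i=1}^{249} (n − i)/n = (0 + 1 + … + 248)/249 = 249(249 − 1)/(2·249) = (249 − 1)/2.
Hence E[X] = Σ_{i=1}^{249} (249 − i)/249 = 124 ≈ 124.00000.

E[X] = 124 = 124.00000.


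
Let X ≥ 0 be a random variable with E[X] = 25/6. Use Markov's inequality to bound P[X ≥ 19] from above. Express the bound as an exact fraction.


μ = E[X] = 25/6, a = 19.
Markov: P[X ≥ 19] ≤ μ/a = (25/6)/19 = 25/114.
Numerically: ≈ 0.219298.
(Since a = 19 > μ = 4.166667, the bound 25/114 is < 1 and informative.)

P[X ≥ 19] ≤ 25/114 ≈ 0.219298.


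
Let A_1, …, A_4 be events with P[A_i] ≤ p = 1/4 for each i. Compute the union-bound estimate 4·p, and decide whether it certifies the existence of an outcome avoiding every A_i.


Union bound: P[∪_{i=1}^{4} A_i] ≤ Σ_i P[A_i] ≤ 4·p = 4·(1/4) = 1.
Numerically: 1 ≈ 1.000.
Is 1 < 1? NO.
Since the bound 1 is ≥ 1, the union bound is uninformative here; it does NOT by itself certify existence.

4·p = 1 ≈ 1.000; existence NOT certified by the union bound.


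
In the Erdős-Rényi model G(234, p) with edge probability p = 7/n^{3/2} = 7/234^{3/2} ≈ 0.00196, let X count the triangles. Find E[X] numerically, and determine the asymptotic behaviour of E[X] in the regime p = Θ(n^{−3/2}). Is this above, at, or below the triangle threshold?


Number of potential triangles: C(234, 3) = 2108184.
Each occurs with probability p³ ≈ (0.00196)³ ≈ 7.47864e-09.
By linearity: E[X] = C(234, 3)·p³ ≈ 2108184 · 7.47864e-09 ≈ 0.016.
Since α = 3/2 > 1, p = c/n^{3/2} = o(1/n) is below the triangle threshold p ~ 1/n. Asymptotically E[X] ~ (c³/6)·n^{3(1−α)} = (7³/6)·n^{-1.5} → 0, so by Markov's inequality G has no triangles w.h.p.

E[X] ≈ 0.016; in regime p = Θ(1/n^{3/2}) E[X] tends to 0 (below the triangle threshold p ~ 1/n).


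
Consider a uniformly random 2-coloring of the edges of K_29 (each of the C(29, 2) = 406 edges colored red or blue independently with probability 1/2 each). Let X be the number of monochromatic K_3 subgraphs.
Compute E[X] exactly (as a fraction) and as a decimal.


Let X = Σ_S X_S over the C(29, 3) = 3654 subsets S of size 3, where X_S = 1 if the K_3 on S is monochromatic.
For a fixed S, the K_3 on S has C(3, 2) = 3 edges. P[all 3 edges red] = (1/2)^3, and likewise for blue, so P[monochromatic] = 2·(1/2)^3 = 2^{1 − 3} = 1/4.
Summing: E[X] = C(29, 3) · 2^{1 − 3} = 3654 · 1/4 = 1827/2.
Numerically: E[X] ≈ 913.5000.

E[X] = C(29,3)·2^(1−C(3,2)) = 1827/2 ≈ 913.5000.


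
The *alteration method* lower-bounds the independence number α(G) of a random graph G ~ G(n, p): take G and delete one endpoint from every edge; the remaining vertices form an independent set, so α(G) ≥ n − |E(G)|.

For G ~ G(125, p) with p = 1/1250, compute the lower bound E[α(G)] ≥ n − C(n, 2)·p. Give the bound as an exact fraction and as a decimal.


E[|E(G)|] = C(125, 2)·p = 7750 · (1/1250) = 31/5.
E[α(G)] ≥ n − E[|E(G)|] = 125 − 31/5 = 594/5.
Numerically: ≈ 118.8000.
(This is only a lower bound; the true E[α(G)] may be larger.)

E[α(G)] ≥ 594/5 ≈ 118.8000.


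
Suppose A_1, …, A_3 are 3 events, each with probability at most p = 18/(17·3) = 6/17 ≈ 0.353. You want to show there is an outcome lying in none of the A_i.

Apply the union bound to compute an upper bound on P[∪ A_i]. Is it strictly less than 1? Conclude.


Union bound: P[∪_{i=1}^{3} A_i] ≤ Σ_i P[A_i] ≤ 3·p = 3·(6/17) = 18/17.
Numerically: 18/17 ≈ 1.059.
Is 18/17 < 1? NO.
Since the bound 18/17 is ≥ 1, the union bound is uninformative here; it does NOT by itself certify existence.

3·p = 18/17 ≈ 1.059; existence NOT certified by the union bound.


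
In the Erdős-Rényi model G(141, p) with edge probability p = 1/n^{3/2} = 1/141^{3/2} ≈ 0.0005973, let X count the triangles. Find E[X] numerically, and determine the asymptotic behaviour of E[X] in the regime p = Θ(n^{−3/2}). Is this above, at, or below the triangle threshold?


Number of potential triangles: C(141, 3) = 457310.
Each occurs with probability p³ ≈ (0.0005973)³ ≈ 2.130659e-10.
By linearity: E[X] = C(141, 3)·p³ ≈ 457310 · 2.130659e-10 ≈ 0.0001.
Since α = 3/2 > 1, p = c/n^{3/2} = o(1/n) is below the triangle threshold p ~ 1/n. Asymptotically E[X] ~ (c³/6)·n^{3(1−α)} = (1³/6)·n^{-1.5} → 0, so by Markov's inequality G has no triangles w.h.p.

E[X] ≈ 0.0001; in regime p = Θ(1/n^{3/2}) E[X] tends to 0 (below the triangle threshold p ~ 1/n).


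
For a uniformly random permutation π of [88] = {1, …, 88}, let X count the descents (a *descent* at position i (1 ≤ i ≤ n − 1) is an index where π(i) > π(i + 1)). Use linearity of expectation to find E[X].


Write X = Σ X_I over i = 1, …, 87, with X_I the indicator of one descent.
There are 87 indicators.
For each fixed i, the pair (π(i), π(i+1)) is a uniformly random ordered pair of distinct values from {1, …, 88}; by symmetry P[π(i) > π(i+1)] = 1/2.
By linearity: E[X] = 87 · (1/2) = (88 − 1) · (1/2) = 87/2 ≈ 43.500000.

E[X] = 87/2 = 43.500000.


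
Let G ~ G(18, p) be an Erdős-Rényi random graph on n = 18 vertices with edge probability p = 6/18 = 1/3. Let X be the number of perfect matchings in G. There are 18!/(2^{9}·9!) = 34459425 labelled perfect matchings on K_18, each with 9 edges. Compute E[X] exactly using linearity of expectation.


K_18 has 18!/(2^{9}·9!) = 34459425 labelled perfect matchings.
For each such perfect matching H, let X_H = 1 if all 9 edges of H are present in G. Then P[X_H = 1] = p^{9} = (1/3)^{9} = 1/19683.
By linearity: E[X] = Σ_H E[X_H] = 34459425 · p^{9} = 34459425 · 1/19683 = 425425/243.
Numerically: E[X] ≈ 1750.7.

E[X] = 34459425 · (1/3)^{9} = 425425/243 ≈ 1750.7.


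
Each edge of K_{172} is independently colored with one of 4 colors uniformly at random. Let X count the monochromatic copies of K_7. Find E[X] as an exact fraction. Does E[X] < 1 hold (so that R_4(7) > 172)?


E[X] = C(172, 7) · 4^{1 − 21} = 780842580024 · 4^{−20} = 780842580024/1099511627776.
As a reduced fraction: E[X] = 97605322503/137438953472 ≈ 0.710172.
Is E[X] < 1? YES.
Since E[X] < 1, there exists a 4-coloring of K_{172} with no monochromatic K_7; hence R_4(7) > 172.

E[X] = 97605322503/137438953472 ≈ 0.710172; E[X] < 1, so R_4(7) > 172.


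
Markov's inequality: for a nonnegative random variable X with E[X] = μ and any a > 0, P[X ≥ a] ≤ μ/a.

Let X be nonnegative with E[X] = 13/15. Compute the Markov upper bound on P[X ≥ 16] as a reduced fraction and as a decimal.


μ = E[X] = 13/15, a = 16.
Markov: P[X ≥ 16] ≤ μ/a = (13/15)/16 = 13/240.
Numerically: ≈ 0.05417.
(Since a = 16 > μ = 0.86667, the bound 13/240 is < 1 and informative.)

P[X ≥ 16] ≤ 13/240 ≈ 0.05417.


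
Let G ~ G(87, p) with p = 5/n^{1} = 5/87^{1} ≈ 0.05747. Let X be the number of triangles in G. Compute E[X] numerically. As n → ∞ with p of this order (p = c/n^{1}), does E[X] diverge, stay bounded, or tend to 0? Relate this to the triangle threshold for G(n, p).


Number of potential triangles: C(87, 3) = 105995.
Each occurs with probability p³ ≈ (0.05747)³ ≈ 1.898245e-04.
By linearity: E[X] = C(87, 3)·p³ ≈ 105995 · 1.898245e-04 ≈ 20.1204.
Here α = 1, so p = 5/n is exactly at the triangle threshold p ~ 1/n. Asymptotically E[X] → c³/6 = 5³/6 = 125/6 ≈ 20.8333, a bounded constant. In this regime the triangle count is asymptotically Poisson(c³/6).

E[X] ≈ 20.1204; in regime p = Θ(1/n^{1}) E[X] stays bounded (at the triangle threshold p ~ 1/n).


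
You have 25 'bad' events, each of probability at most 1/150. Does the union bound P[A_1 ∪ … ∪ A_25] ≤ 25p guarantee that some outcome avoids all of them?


Union bound: P[∪_{i=1}^{25} A_i] ≤ Σ_i P[A_i] ≤ 25·p = 25·(1/150) = 1/6.
Numerically: 1/6 ≈ 0.1667.
Is 1/6 < 1? YES.
Since P[∪ A_i] ≤ 1/6 < 1, the complement has P[∩ A_i^c] ≥ 1 − 1/6 = 5/6 > 0, so some outcome avoids every A_i.

25·p = 1/6 ≈ 0.1667; existence CERTIFIED by the union bound.


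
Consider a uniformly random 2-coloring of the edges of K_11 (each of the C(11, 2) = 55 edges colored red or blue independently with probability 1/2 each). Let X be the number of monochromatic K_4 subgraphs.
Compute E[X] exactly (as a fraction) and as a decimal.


Let X = Σ_S X_S over the C(11, 4) = 330 subsets S of size 4, where X_S = 1 if the K_4 on S is monochromatic.
For a fixed S, the K_4 on S has C(4, 2) = 6 edges. P[all 6 edges red] = (1/2)^6, and likewise for blue, so P[monochromatic] = 2·(1/2)^6 = 2^{1 − 6} = 1/32.
Summing: E[X] = C(11, 4) · 2^{1 − 6} = 330 · 1/32 = 165/16.
Numerically: E[X] ≈ 10.3125.

E[X] = C(11,4)·2^(1−C(4,2)) = 165/16 ≈ 10.3125.


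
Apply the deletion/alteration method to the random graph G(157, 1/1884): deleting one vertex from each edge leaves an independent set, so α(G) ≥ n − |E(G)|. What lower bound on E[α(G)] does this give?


E[|E(G)|] = C(157, 2)·p = 12246 · (1/1884) = 13/2.
E[α(G)] ≥ n − E[|E(G)|] = 157 − 13/2 = 301/2.
Numerically: ≈ 150.500.
(This is only a lower bound; the true E[α(G)] may be larger.)

E[α(G)] ≥ 301/2 ≈ 150.500.
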